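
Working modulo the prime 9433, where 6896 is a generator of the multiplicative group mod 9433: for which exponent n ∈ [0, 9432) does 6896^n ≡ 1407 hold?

Baby-step giant-step with m = ceil(sqrt(9432)) = 98.
Baby table (6896^j mod 9433 for j=0..97):
  0:1  1:6896  2:3063  3:1961  4:5567  5:7155  6:6290  7:2906
  8:4084  9:5759  10:1134  11:107  12:2098  13:7019  14:2301  15:1390
  16:1512  17:3287  18:9086  19:3070  20:3068  21:8142  22:2016  23:7527
  24:5826  25:949  26:7235  27:1423  28:2688  29:603  30:7768  31:7554
  32:3358  33:8186  34:3584  35:804  36:7213  37:639  38:1333  39:4626
  40:7923  41:1072  42:6473  43:852  44:8066  45:6168  46:1131  47:7718
  48:2342  49:1136  50:4466  51:8224  52:1508  53:4002  54:6267  55:4659
  56:9099  57:7821  58:5155  59:5336  60:8356  61:6212  62:2699  63:995
  64:3729  65:826  66:7997  67:1994  68:6743  69:4471  70:4972  71:7390
  72:4374  73:5803  74:2702  75:2817  76:3485  77:6709  78:5832  79:4593
  80:6747  81:3756  82:7791  83:5801  84:7776  85:6124  86:8996  87:5008
  88:955  89:1446  90:935  91:5021  92:5706  93:3533  94:7562  95:1928
  96:4391  97:406
Giant step factor: 6896^(-98) ≡ 2052 (mod 9433).
Scan 1407·2052^i mod 9433 for i = 0, 1, …:
  i=0: 1407   i=1: 666   i=2: 8280   i=3: 1727
  i=4: 6429   i=5: 4974   i=6: 142   i=7: 8394
  i=8: 9263   i=9: 181     …   i=43: 9393
  i=44: 2817
Match at i=44, j=75: n = 44·98 + 75 = 4387.

4387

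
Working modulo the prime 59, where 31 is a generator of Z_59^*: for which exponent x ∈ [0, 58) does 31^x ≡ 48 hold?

52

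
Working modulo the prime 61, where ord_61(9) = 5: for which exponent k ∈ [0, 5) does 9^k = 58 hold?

3

Successive powers of 9 modulo 61:
  9^0=1  9^1=9  9^2=20  9^3=58
So 9^3 ≡ 58 (mod 61), giving k = 3.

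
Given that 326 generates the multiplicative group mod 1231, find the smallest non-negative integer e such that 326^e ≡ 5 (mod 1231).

68

Baby-step giant-step with m = ceil(sqrt(1230)) = 36.
Baby table (326^j mod 1231 for j=0..35):
  0:1  1:326  2:410  3:712  4:684  5:173  6:1003  7:763
  8:76  9:156  10:385  11:1179  12:282  13:838  14:1137  15:131
  16:852  17:777  18:947  19:972  20:505  21:907  22:242  23:108
  24:740  25:1195  26:574  27:12  28:219  29:1227  30:1158  31:822
  32:845  33:957  34:539  35:912
Giant step factor: 326^(-36) ≡ 169 (mod 1231).
Scan 5·169^i mod 1231 for i = 0, 1, …:
  i=0: 5   i=1: 845
Match at i=1, j=32: e = 1·36 + 32 = 68.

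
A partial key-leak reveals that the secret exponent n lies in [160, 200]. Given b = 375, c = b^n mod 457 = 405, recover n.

Compute 375^160 mod 457 = 261, then multiply by 375 repeatedly:
  375^160=261  375^161=77  375^162=84  375^163=424  375^164=421
  375^165=210  375^166=146  375^167=367  375^168=68  375^169=365
  375^170=232  375^171=170  375^172=227  375^173=123  375^174=425
  375^175=339  375^176=79  375^177=377  375^178=162  375^179=426
  375^180=257  375^181=405
Found 405 at exponent 181.

181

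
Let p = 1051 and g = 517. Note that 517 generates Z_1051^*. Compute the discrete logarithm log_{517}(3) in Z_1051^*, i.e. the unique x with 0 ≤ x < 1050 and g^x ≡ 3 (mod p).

845

Baby-step giant-step with m = ceil(sqrt(1050)) = 33.
Baby table (517^j mod 1051 for j=0..32):
  0:1  1:517  2:335  3:831  4:819  5:921  6:54  7:592
  8:223  9:732  10:84  11:337  12:814  13:438  14:481  15:641
  16:332  17:331  18:865  19:530  20:750  21:982  22:61  23:7
  24:466  25:243  26:562  27:478  28:141  29:378  30:991  31:510
  32:920
Giant step factor: 517^(-33) ≡ 824 (mod 1051).
Scan 3·824^i mod 1051 for i = 0, 1, …:
  i=0: 3   i=1: 370   i=2: 90   i=3: 590
  i=4: 598   i=5: 884   i=6: 73   i=7: 245
  i=8: 88   i=9: 1044     …   i=24: 631
  i=25: 750
Match at i=25, j=20: x = 25·33 + 20 = 845.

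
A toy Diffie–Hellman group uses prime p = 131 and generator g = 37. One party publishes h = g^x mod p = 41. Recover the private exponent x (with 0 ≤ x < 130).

Baby-step giant-step with m = ceil(sqrt(130)) = 12.
Baby table (37^j mod 131 for j=0..11):
  0:1  1:37  2:59  3:87  4:75  5:24  6:102  7:106
  8:123  9:97  10:52  11:90
Giant step factor: 37^(-12) ≡ 81 (mod 131).
Scan 41·81^i mod 131 for i = 0, 1, …:
  i=0: 41   i=1: 46   i=2: 58   i=3: 113
  i=4: 114   i=5: 64   i=6: 75
Match at i=6, j=4: x = 6·12 + 4 = 76.

76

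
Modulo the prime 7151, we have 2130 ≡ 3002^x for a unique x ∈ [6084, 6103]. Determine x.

6086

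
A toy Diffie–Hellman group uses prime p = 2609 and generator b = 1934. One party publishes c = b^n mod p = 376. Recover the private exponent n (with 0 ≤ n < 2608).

Baby-step giant-step with m = ceil(sqrt(2608)) = 52.
Baby table (1934^j mod 2609 for j=0..51):
  0:1  1:1934  2:1659  3:2045  4:2395  5:955  6:2407  7:682
  8:1443  9:1741  10:1484  11:156  12:1669  13:513  14:722  15:533
  16:267  17:2405  18:2032  19:734  20:260  21:1912  22:855  23:2073
  24:1758  25:445  26:2269  27:2517  28:2093  29:1303  30:2317  31:1425
  32:846  33:321  34:2481  35:303  36:1586  37:1749  38:1302  39:383
  40:2375  41:1410  42:535  43:1526  44:505  45:904  46:306  47:2170
  48:1508  49:2219  50:2350  51:22
Giant step factor: 1934^(-52) ≡ 490 (mod 2609).
Scan 376·490^i mod 2609 for i = 0, 1, …:
  i=0: 376   i=1: 1610   i=2: 982   i=3: 1124
  i=4: 261   i=5: 49   i=6: 529   i=7: 919
  i=8: 1562   i=9: 943     …   i=48: 1448
  i=49: 2481
Match at i=49, j=34: n = 49·52 + 34 = 2582.

2582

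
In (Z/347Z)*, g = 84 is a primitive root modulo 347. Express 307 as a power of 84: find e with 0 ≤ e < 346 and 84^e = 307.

315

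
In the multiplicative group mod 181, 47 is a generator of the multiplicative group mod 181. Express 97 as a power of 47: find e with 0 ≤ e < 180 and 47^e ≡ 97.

Baby-step giant-step with m = ceil(sqrt(180)) = 14.
Baby table (47^j mod 181 for j=0..13):
  0:1  1:47  2:37  3:110  4:102  5:88  6:154  7:179
  8:87  9:107  10:142  11:158  12:5  13:54
Giant step factor: 47^(-14) ≡ 136 (mod 181).
Scan 97·136^i mod 181 for i = 0, 1, …:
  i=0: 97   i=1: 160   i=2: 40   i=3: 10
  i=4: 93   i=5: 159   i=6: 85   i=7: 157
  i=8: 175   i=9: 89   i=10: 158
Match at i=10, j=11: e = 10·14 + 11 = 151.

151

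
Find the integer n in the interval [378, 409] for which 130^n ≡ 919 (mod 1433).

Compute 130^378 mod 1433 = 133, then multiply by 130 repeatedly:
  130^378=133  130^379=94  130^380=756  130^381=836  130^382=1205
  130^383=453  130^384=137  130^385=614  130^386=1005  130^387=247
  130^388=584  130^389=1404  130^390=529  130^391=1419  130^392=1046
  130^393=1278  130^394=1345  130^395=24  130^396=254  130^397=61
  130^398=765  130^399=573  130^400=1407  130^401=919
Found 919 at exponent 401.

401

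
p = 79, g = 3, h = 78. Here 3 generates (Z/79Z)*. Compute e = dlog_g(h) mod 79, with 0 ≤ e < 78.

Baby-step giant-step with m = ceil(sqrt(78)) = 9.
Baby table (3^j mod 79 for j=0..8):
  0:1  1:3  2:9  3:27  4:2  5:6  6:18  7:54
  8:4
Giant step factor: 3^(-9) ≡ 33 (mod 79).
Scan 78·33^i mod 79 for i = 0, 1, …:
  i=0: 78   i=1: 46   i=2: 17   i=3: 8
  i=4: 27
Match at i=4, j=3: e = 4·9 + 3 = 39.

39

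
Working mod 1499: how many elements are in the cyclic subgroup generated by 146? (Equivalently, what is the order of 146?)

107

The order of 146 must divide p − 1 = 1498 = 2 · 7 · 107.
Divisors: 1, 2, 7, 14, 107, 214, 749, 1498.
Check each in increasing order: 146^1 ≡ 146;  146^2 ≡ 330;  146^7 ≡ 701;  146^14 ≡ 1228;  146^107 ≡ 1.
Smallest exponent giving 1 is 107.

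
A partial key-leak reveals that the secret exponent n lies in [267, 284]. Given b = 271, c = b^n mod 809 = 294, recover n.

281

Compute 271^267 mod 809 = 85, then multiply by 271 repeatedly:
  271^267=85  271^268=383  271^269=241  271^270=591  271^271=788
  271^272=781  271^273=502  271^274=130  271^275=443  271^276=321
  271^277=428  271^278=301  271^279=671  271^280=625  271^281=294
Found 294 at exponent 281.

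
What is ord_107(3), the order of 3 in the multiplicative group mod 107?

53

The order of 3 must divide p − 1 = 106 = 2 · 53.
Divisors: 1, 2, 53, 106.
Check each in increasing order: 3^1 ≡ 3;  3^2 ≡ 9;  3^53 ≡ 1.
Smallest exponent giving 1 is 53.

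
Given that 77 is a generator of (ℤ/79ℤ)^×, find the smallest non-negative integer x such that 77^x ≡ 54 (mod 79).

Baby-step giant-step with m = ceil(sqrt(78)) = 9.
Baby table (77^j mod 79 for j=0..8):
  0:1  1:77  2:4  3:71  4:16  5:47  6:64  7:30
  8:19
Giant step factor: 77^(-9) ≡ 27 (mod 79).
Scan 54·27^i mod 79 for i = 0, 1, …:
  i=0: 54   i=1: 36   i=2: 24   i=3: 16
Match at i=3, j=4: x = 3·9 + 4 = 31.

31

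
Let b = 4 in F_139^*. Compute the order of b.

69

The order of 4 must divide p − 1 = 138 = 2 · 3 · 23.
Divisors: 1, 2, 3, 6, 23, 46, 69, 138.
Check each in increasing order: 4^1 ≡ 4;  4^2 ≡ 16;  4^3 ≡ 64;  4^6 ≡ 65;  4^23 ≡ 96;  4^46 ≡ 42;  4^69 ≡ 1.
Smallest exponent giving 1 is 69.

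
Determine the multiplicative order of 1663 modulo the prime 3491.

The order of 1663 must divide p − 1 = 3490 = 2 · 5 · 349.
Divisors: 1, 2, 5, 10, 349, 698, 1745, 3490.
Check each in increasing order: 1663^1 ≡ 1663;  1663^2 ≡ 697;  1663^5 ≡ 2674;  1663^10 ≡ 708;  1663^349 ≡ 3490;  1663^698 ≡ 1.
Smallest exponent giving 1 is 698.

698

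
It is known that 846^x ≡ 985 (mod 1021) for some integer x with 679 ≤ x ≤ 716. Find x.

Compute 846^679 mod 1021 = 358, then multiply by 846 repeatedly:
  846^679=358  846^680=652  846^681=252  846^682=824  846^683=782
  846^684=985
Found 985 at exponent 684.

684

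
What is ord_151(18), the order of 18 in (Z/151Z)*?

75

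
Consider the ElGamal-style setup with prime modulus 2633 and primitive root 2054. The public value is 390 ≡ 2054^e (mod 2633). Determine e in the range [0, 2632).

455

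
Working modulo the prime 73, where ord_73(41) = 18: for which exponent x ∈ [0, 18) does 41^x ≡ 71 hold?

11

Successive powers of 41 modulo 73:
  41^0=1  41^1=41  41^2=2  41^3=9  41^4=4  41^5=18
  41^6=8  41^7=36  41^8=16  41^9=72  41^10=32  41^11=71
So 41^11 ≡ 71 (mod 73), giving x = 11.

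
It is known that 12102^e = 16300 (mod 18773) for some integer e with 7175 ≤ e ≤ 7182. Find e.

7179

Compute 12102^7175 mod 18773 = 8394, then multiply by 12102 repeatedly:
  12102^7175=8394  12102^7176=3485  12102^7177=11312  12102^7178=5108  12102^7179=16300
Found 16300 at exponent 7179.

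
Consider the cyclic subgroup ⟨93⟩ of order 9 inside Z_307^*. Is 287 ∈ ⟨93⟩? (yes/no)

yes

287 ∈ ⟨93⟩ iff 287^9 ≡ 1 (mod 307), since |⟨93⟩| = 9.
287^9 mod 307 = 1.
Since 1 = 1, 287 lies in the subgroup.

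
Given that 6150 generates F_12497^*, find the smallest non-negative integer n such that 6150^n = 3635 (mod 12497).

Baby-step giant-step with m = ceil(sqrt(12496)) = 112.
Baby table (6150^j mod 12497 for j=0..111):
  0:1  1:6150  2:6578  3:1911  4:5470  5:11073  6:2797  7:5678
  8:3082  9:8848  10:3262  11:3615  12:87  13:10176  14:9921  15:3796
  16:1004  17:1082  18:5896  19:6603  20:5697  21:7459  22:8860  23:2080
  24:7569  25:10522  26:834  27:5330  28:12366  29:6655  30:575  31:12096
  32:8256  33:11586  34:8503  35:6002  36:8659  37:3133  38:10073  39:1321
  40:1100  41:4123  42:37  43:2604  44:5943  45:8222  46:2438  47:9797
  48:3513  49:10134  50:1561  51:2454  52:8221  53:8785  54:3219  55:1602
  56:4664  57:2985  58:12154  59:2543  60:5703  61:6868  62:10837  63:1049
  64:2898  65:1978  66:5119  67:1907  68:5864  69:9755  70:7650  71:8792
  72:8778  73:10157  74:5544  75:3784  76:2186  77:9625  78:7958  79:3448
  80:10288  81:11386  82:3209  83:2587  84:1369  85:8869  86:7442  87:4286
  88:2727  89:76  90:5011  91:48  92:7769  93:3319  94:4249  95:123
  96:6630  97:9286  98:10107  99:10469  100:12303  101:6612  102:11059  103:4176
  104:1065  105:1322  106:7250  107:10701  108:1948  109:8074  110:4519  111:11019
Giant step factor: 6150^(-112) ≡ 3811 (mod 12497).
Scan 3635·3811^i mod 12497 for i = 0, 1, …:
  i=0: 3635   i=1: 6309   i=2: 11868   i=3: 2305
  i=4: 11461   i=5: 856   i=6: 499   i=7: 2145
  i=8: 1557   i=9: 10149     …   i=47: 4951
  i=48: 10288
Match at i=48, j=80: n = 48·112 + 80 = 5456.

5456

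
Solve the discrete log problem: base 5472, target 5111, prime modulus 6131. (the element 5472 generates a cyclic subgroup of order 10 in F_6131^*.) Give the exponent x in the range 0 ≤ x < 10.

2

Successive powers of 5472 modulo 6131:
  5472^0=1  5472^1=5472  5472^2=5111
So 5472^2 ≡ 5111 (mod 6131), giving x = 2.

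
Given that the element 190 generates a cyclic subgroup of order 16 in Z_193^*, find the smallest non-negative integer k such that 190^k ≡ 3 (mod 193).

Successive powers of 190 modulo 193:
  190^0=1  190^1=190  190^2=9  190^3=166  190^4=81  190^5=143
  190^6=150  190^7=129  190^8=192  190^9=3
So 190^9 ≡ 3 (mod 193), giving k = 9.

9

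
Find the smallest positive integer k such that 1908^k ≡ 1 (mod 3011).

The order of 1908 must divide p − 1 = 3010 = 2 · 5 · 7 · 43.
Divisors: 1, 2, 5, 7, 10, 14, 35, 43, 70, 86, 215, 301, 430, 602, 1505, 3010.
Check each in increasing order: 1908^1 ≡ 1908;  1908^2 ≡ 165;  1908^5 ≡ 2539;  1908^7 ≡ 406;  1908^10 ≡ 2981;  1908^14 ≡ 2242;  1908^35 ≡ 1448;  1908^43 ≡ 2474;  1908^70 ≡ 1048;  1908^86 ≡ 2324;  1908^215 ≡ 561;  1908^301 ≡ 1.
Smallest exponent giving 1 is 301.

301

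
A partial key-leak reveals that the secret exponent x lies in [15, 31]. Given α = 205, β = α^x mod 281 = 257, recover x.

17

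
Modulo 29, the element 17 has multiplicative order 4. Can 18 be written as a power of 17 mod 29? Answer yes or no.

no

18 ∈ ⟨17⟩ iff 18^4 ≡ 1 (mod 29), since |⟨17⟩| = 4.
18^4 mod 29 = 25.
Since 25 ≠ 1, 18 does not lie in the subgroup.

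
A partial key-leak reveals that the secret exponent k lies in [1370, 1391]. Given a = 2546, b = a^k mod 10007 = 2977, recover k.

1371

Compute 2546^1370 mod 10007 = 6569, then multiply by 2546 repeatedly:
  2546^1370=6569  2546^1371=2977
Found 2977 at exponent 1371.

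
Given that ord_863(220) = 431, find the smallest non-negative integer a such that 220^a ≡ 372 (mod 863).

309

Baby-step giant-step with m = ceil(sqrt(431)) = 21.
Baby table (220^j mod 863 for j=0..20):
  0:1  1:220  2:72  3:306  4:6  5:457  6:432  7:110
  8:36  9:153  10:3  11:660  12:216  13:55  14:18  15:508
  16:433  17:330  18:108  19:459  20:9
Giant step factor: 220^(-21) ≡ 581 (mod 863).
Scan 372·581^i mod 863 for i = 0, 1, …:
  i=0: 372   i=1: 382   i=2: 151   i=3: 568
  i=4: 342   i=5: 212   i=6: 626   i=7: 383
  i=8: 732   i=9: 696     …   i=13: 445
  i=14: 508
Match at i=14, j=15: a = 14·21 + 15 = 309.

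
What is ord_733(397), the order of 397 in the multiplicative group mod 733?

732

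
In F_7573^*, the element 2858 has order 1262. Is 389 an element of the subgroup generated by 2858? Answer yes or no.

no

389 ∈ ⟨2858⟩ iff 389^1262 ≡ 1 (mod 7573), since |⟨2858⟩| = 1262.
389^1262 mod 7573 = 5516.
Since 5516 ≠ 1, 389 does not lie in the subgroup.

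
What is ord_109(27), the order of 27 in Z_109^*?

The order of 27 must divide p − 1 = 108 = 2^2 · 3^3.
Divisors: 1, 2, 3, 4, 6, 9, 12, 18, 27, 36, 54, 108.
Check each in increasing order: 27^1 ≡ 27;  27^2 ≡ 75;  27^3 ≡ 63;  27^4 ≡ 66;  27^6 ≡ 45;  27^9 ≡ 1.
Smallest exponent giving 1 is 9.

9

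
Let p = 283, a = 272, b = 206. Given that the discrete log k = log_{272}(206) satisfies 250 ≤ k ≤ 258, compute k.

Compute 272^250 mod 283 = 89, then multiply by 272 repeatedly:
  272^250=89  272^251=153  272^252=15  272^253=118  272^254=117
  272^255=128  272^256=7  272^257=206
Found 206 at exponent 257.

257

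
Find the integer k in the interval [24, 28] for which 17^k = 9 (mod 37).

28

Compute 17^24 mod 37 = 10, then multiply by 17 repeatedly:
  17^24=10  17^25=22  17^26=4  17^27=31  17^28=9
Found 9 at exponent 28.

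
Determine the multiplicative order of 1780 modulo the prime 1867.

1866

The order of 1780 must divide p − 1 = 1866 = 2 · 3 · 311.
Divisors: 1, 2, 3, 6, 311, 622, 933, 1866.
Check each in increasing order: 1780^1 ≡ 1780;  1780^2 ≡ 101;  1780^3 ≡ 548;  1780^6 ≡ 1584;  1780^311 ≡ 1033;  1780^622 ≡ 1032;  1780^933 ≡ 1866;  1780^1866 ≡ 1.
Smallest exponent giving 1 is 1866.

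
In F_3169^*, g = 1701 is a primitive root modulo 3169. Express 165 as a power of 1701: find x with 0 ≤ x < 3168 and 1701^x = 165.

Baby-step giant-step with m = ceil(sqrt(3168)) = 57.
Baby table (1701^j mod 3169 for j=0..56):
  0:1  1:1701  2:104  3:2609  4:1309  5:1971  6:3038  7:2168
  8:2221  9:473  10:2816  11:1657  12:1316  13:1202  14:597  15:1417
  16:1877  17:1594  18:1899  19:988  20:1018  21:1344  22:1295  23:340
  24:1582  25:501  26:2909  27:1400  28:1481  29:2995  30:1912  31:918
  32:2370  33:402  34:2467  35:611  36:3048  37:164  38:92  39:1211
  40:61  41:2353  42:6  43:699  44:624  45:2978  46:1516  47:2319
  48:2383  49:332  50:650  51:2838  52:1051  53:435  54:1558  55:874
  56:413
Giant step factor: 1701^(-57) ≡ 391 (mod 3169).
Scan 165·391^i mod 3169 for i = 0, 1, …:
  i=0: 165   i=1: 1135   i=2: 125   i=3: 1340
  i=4: 1055   i=5: 535   i=6: 31   i=7: 2614
  i=8: 1656   i=9: 1020     …   i=14: 2443
  i=15: 1344
Match at i=15, j=21: x = 15·57 + 21 = 876.

876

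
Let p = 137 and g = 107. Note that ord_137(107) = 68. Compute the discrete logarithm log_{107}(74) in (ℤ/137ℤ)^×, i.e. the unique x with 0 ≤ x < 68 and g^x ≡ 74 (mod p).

44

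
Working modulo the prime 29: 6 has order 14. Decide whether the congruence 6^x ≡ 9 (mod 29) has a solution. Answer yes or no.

yes

⟨6⟩ has order 14; its elements mod 29 are {1, 4, 5, 6, 7, 9, 13, 16, 20, 22, 23, 24, 25, 28}.
9 is in this set.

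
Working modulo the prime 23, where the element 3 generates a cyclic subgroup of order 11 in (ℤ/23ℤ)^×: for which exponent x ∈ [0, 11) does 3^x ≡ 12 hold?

4

Successive powers of 3 modulo 23:
  3^0=1  3^1=3  3^2=9  3^3=4  3^4=12
So 3^4 ≡ 12 (mod 23), giving x = 4.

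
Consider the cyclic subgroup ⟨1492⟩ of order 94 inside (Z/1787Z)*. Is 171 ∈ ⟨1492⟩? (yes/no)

yes

171 ∈ ⟨1492⟩ iff 171^94 ≡ 1 (mod 1787), since |⟨1492⟩| = 94.
171^94 mod 1787 = 1.
Since 1 = 1, 171 lies in the subgroup.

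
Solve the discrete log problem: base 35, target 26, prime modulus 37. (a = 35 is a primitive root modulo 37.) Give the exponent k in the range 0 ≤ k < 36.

12

Successive powers of 35 modulo 37:
  35^0=1  35^1=35  35^2=4  35^3=29  35^4=16  35^5=5
  35^6=27  35^7=20  35^8=34  35^9=6  35^10=25  35^11=24
  35^12=26
So 35^12 ≡ 26 (mod 37), giving k = 12.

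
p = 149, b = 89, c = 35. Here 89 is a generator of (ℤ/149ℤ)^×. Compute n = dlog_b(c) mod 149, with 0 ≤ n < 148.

Baby-step giant-step with m = ceil(sqrt(148)) = 13.
Baby table (89^j mod 149 for j=0..12):
  0:1  1:89  2:24  3:50  4:129  5:8  6:116  7:43
  8:102  9:138  10:64  11:34  12:46
Giant step factor: 89^(-13) ≡ 21 (mod 149).
Scan 35·21^i mod 149 for i = 0, 1, …:
  i=0: 35   i=1: 139   i=2: 88   i=3: 60
  i=4: 68   i=5: 87   i=6: 39   i=7: 74
  i=8: 64
Match at i=8, j=10: n = 8·13 + 10 = 114.

114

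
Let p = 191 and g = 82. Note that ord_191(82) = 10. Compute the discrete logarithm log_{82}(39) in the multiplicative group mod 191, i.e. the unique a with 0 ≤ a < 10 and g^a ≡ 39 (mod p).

Successive powers of 82 modulo 191:
  82^0=1  82^1=82  82^2=39
So 82^2 ≡ 39 (mod 191), giving a = 2.

2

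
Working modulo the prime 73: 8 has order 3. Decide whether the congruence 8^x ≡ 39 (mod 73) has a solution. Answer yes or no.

no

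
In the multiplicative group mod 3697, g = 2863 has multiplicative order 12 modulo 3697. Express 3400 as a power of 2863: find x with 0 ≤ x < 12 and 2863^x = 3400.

5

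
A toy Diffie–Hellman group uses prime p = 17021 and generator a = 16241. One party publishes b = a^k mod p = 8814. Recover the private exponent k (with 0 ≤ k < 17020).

9623

Baby-step giant-step with m = ceil(sqrt(17020)) = 131.
Baby table (16241^j mod 17021 for j=0..130):
  0:1  1:16241  2:12665  3:10501  4:13342  5:10092  6:8963  7:4491
  8:3346  9:11354  10:11821  11:5002  12:13270  13:15189  14:16217  15:14364
  16:12919  17:16633  18:13283  19:5049  20:10652  21:14709  22:16155  23:11661
  24:10655  25:12369  26:3087  27:9122  28:16639  29:8603  30:12955  31:5574
  32:9656  33:8623  34:14376  35:3559  36:15424  37:3127  38:11964  39:12609
  40:3118  41:1963  42:750  43:10735  44:1032  45:12048  46:15173  47:11676
  48:15976  49:15113  50:7413  51:5000  52:14830  53:6880  54:12236  55:4701
  56:9756  57:15728  58:4301  59:15378  60:4965  61:8088  62:6151  63:2142
  64:14319  65:13977  66:8401  67:305  68:394  69:16079  70:2857  71:1291
  72:14280  73:10355  74:8075  75:16291  76:7707  77:13974  78:10741  79:13373
  80:2933  81:10095  82:6623  83:8444  84:807  85:317  86:8055  87:14870
  88:9722  89:8206  90:16237  91:15785  92:10904  93:5380  94:7787  95:2637
  96:2681  97:2403  98:14991  99:447  100:8781  101:10283  102:13172  103:6524
  104:559  105:6526  106:16020  107:14835  108:2980  109:7477  110:6143  111:8382
  112:15125  113:15074  114:3791  115:4674  116:13795  117:14193  118:10131  119:12585
  120:4817  121:4381  122:4041  123:13926  124:14139  125:1188  126:9515  127:16477
  128:15816  129:3745  130:6512
Giant step factor: 16241^(-131) ≡ 429 (mod 17021).
Scan 8814·429^i mod 17021 for i = 0, 1, …:
  i=0: 8814   i=1: 2544   i=2: 2032   i=3: 3657
  i=4: 2921   i=5: 10576   i=6: 9518   i=7: 15203
  i=8: 3044   i=9: 12280     …   i=72: 6082
  i=73: 4965
Match at i=73, j=60: k = 73·131 + 60 = 9623.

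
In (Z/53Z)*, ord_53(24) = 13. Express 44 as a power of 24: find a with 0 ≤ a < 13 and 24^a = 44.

3

Successive powers of 24 modulo 53:
  24^0=1  24^1=24  24^2=46  24^3=44
So 24^3 ≡ 44 (mod 53), giving a = 3.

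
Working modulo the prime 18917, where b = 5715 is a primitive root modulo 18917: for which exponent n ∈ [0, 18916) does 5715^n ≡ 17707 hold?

14096

Baby-step giant-step with m = ceil(sqrt(18916)) = 138.
Baby table (5715^j mod 18917 for j=0..137):
  0:1  1:5715  2:10483  3:206  4:4436  5:2960  6:4602  7:5800
  8:4416  9:2162  10:3029  11:1680  12:10281  13:18630  14:5574  15:18099
  16:16546  17:13224  18:1745  19:3416  20:96  21:47  22:3767  23:859
  24:9682  25:405  26:6701  27:8207  28:7762  29:18382  30:7029  31:9944
  32:3292  33:10282  34:5428  35:16057  36:18305  37:2065  38:16184  39:6347
  40:9216  41:4512  42:2209  43:6796  44:2539  45:1046  46:118  47:12275
  48:7389  49:5391  50:12689  51:8774  52:13360  53:3388  54:10329  55:9195
  56:16916  57:9070  58:2470  59:3968  60:14554  61:16978  62:3977  63:9238
  64:16740  65:5831  66:11328  67:5546  68:9415  69:6777  70:7456  71:9956
  72:15121  73:3659  74:7900  75:12538  76:15991  77:538  78:10116  79:2588
  80:16243  81:3026  82:3452  83:16666  84:18012  85:11183  86:9219  87:2740
  88:14741  89:7414  90:15847  91:9926  92:13924  93:10758  94:1720  95:11877
  96:2859  97:13814  98:6369  99:2527  100:8134  101:6741  102:9803  103:10908
  104:7705  105:14216  106:14842  107:17119  108:15278  109:11815  110:7952  111:7046
  112:12514  113:11250  114:13784  115:5172  116:9626  117:1954  118:6080  119:15588
  120:5267  121:3958  122:14155  123:6733  124:1917  125:2712  126:6057  127:16562
  128:10079  129:18137  130:6712  131:14321  132:9573  133:1731  134:17991  135:4670
  136:16080  137:17331
Giant step factor: 5715^(-138) ≡ 10853 (mod 18917).
Scan 17707·10853^i mod 18917 for i = 0, 1, …:
  i=0: 17707   i=1: 15185   i=2: 16818   i=3: 14538
  i=4: 13134   i=5: 3707   i=6: 14529   i=7: 10042
  i=8: 4989   i=9: 5163     …   i=101: 1126
  i=102: 96
Match at i=102, j=20: n = 102·138 + 20 = 14096.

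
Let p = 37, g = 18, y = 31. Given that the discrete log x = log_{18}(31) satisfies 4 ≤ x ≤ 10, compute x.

Compute 18^4 mod 37 = 7, then multiply by 18 repeatedly:
  18^4=7  18^5=15  18^6=11  18^7=13  18^8=12
  18^9=31
Found 31 at exponent 9.

9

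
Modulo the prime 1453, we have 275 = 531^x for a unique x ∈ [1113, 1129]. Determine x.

Compute 531^1113 mod 1453 = 350, then multiply by 531 repeatedly:
  531^1113=350  531^1114=1319  531^1115=43  531^1116=1038  531^1117=491
  531^1118=634  531^1119=1011  531^1120=684  531^1121=1407  531^1122=275
Found 275 at exponent 1122.

1122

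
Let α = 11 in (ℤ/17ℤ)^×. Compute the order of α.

16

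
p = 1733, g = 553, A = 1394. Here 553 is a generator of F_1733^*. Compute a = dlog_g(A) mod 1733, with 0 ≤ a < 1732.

1058

Baby-step giant-step with m = ceil(sqrt(1732)) = 42.
Baby table (553^j mod 1733 for j=0..41):
  0:1  1:553  2:801  3:1038  4:391  5:1331  6:1251  7:336
  8:377  9:521  10:435  11:1401  12:102  13:950  14:251  15:163
  16:23  17:588  18:1093  19:1345  20:328  21:1152  22:1045  23:796
  24:6  25:1585  26:1340  27:1029  28:613  29:1054  30:574  31:283
  32:529  33:1393  34:877  35:1474  36:612  37:501  38:1506  39:978
  40:138  41:62
Giant step factor: 553^(-42) ≡ 468 (mod 1733).
Scan 1394·468^i mod 1733 for i = 0, 1, …:
  i=0: 1394   i=1: 784   i=2: 1249   i=3: 511
  i=4: 1727   i=5: 658   i=6: 1203   i=7: 1512
  i=8: 552   i=9: 119     …   i=24: 1108
  i=25: 377
Match at i=25, j=8: a = 25·42 + 8 = 1058.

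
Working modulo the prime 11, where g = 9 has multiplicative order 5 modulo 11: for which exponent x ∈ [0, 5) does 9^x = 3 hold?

3

Successive powers of 9 modulo 11:
  9^0=1  9^1=9  9^2=4  9^3=3
So 9^3 ≡ 3 (mod 11), giving x = 3.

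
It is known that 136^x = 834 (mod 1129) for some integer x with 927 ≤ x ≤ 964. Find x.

941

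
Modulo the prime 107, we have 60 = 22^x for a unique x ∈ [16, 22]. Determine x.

19

Compute 22^16 mod 107 = 40, then multiply by 22 repeatedly:
  22^16=40  22^17=24  22^18=100  22^19=60
Found 60 at exponent 19.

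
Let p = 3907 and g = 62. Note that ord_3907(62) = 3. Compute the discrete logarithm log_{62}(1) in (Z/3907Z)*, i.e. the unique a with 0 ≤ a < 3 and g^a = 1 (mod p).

Successive powers of 62 modulo 3907:
  62^0=1
So 62^0 ≡ 1 (mod 3907), giving a = 0.

0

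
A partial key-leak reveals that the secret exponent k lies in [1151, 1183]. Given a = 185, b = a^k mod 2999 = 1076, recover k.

1155

Compute 185^1151 mod 2999 = 1310, then multiply by 185 repeatedly:
  185^1151=1310  185^1152=2430  185^1153=2699  185^1154=1481  185^1155=1076
Found 1076 at exponent 1155.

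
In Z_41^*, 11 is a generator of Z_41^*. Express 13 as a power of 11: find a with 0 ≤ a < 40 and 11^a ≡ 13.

37

Successive powers of 11 modulo 41:
  11^0=1  11^1=11  11^2=39  11^3=19  11^4=4  11^5=3
  11^6=33  11^7=35  11^8=16  11^9=12  11^10=9  11^11=17
  11^12=23  11^13=7  11^14=36  11^15=27  11^16=10  11^17=28
  11^18=21  11^19=26  11^20=40  11^21=30  11^22=2  11^23=22
  11^24=37  11^25=38  11^26=8  11^27=6  11^28=25  11^29=29
  11^30=32  11^31=24  11^32=18  11^33=34  11^34=5  11^35=14
  11^36=31  11^37=13
So 11^37 ≡ 13 (mod 41), giving a = 37.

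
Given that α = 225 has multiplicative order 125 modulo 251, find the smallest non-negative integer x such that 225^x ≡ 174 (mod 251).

2

Successive powers of 225 modulo 251:
  225^0=1  225^1=225  225^2=174
So 225^2 ≡ 174 (mod 251), giving x = 2.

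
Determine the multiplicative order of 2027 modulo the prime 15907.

The order of 2027 must divide p − 1 = 15906 = 2 · 3 · 11 · 241.
Divisors: 1, 2, 3, 6, 11, 22, 33, 66, 241, 482, 723, 1446, 2651, 5302, 7953, 15906.
Check each in increasing order: 2027^1 ≡ 2027;  2027^2 ≡ 4723;  2027^3 ≡ 13414;  2027^6 ≡ 11319;  2027^11 ≡ 15619;  2027^22 ≡ 3409;  2027^33 ≡ 4442;  2027^66 ≡ 6684;  2027^241 ≡ 11119;  2027^482 ≡ 2957;  2027^723 ≡ 15021;  2027^1446 ≡ 5553;  2027^2651 ≡ 3696;  2027^5302 ≡ 12210;  2027^7953 ≡ 1.
Smallest exponent giving 1 is 7953.

7953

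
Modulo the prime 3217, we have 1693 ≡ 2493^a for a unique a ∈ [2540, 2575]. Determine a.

2558

Compute 2493^2540 mod 3217 = 1408, then multiply by 2493 repeatedly:
  2493^2540=1408  2493^2541=397  2493^2542=2102  2493^2543=3010  2493^2544=1886
  2493^2545=1761  2493^2546=2185  2493^2547=824  2493^2548=1786  2493^2549=170
  2493^2550=2383  2493^2551=2237  2493^2552=1780  2493^2553=1297  2493^2554=336
  2493^2555=1228  2493^2556=2037  2493^2557=1815  2493^2558=1693
Found 1693 at exponent 2558.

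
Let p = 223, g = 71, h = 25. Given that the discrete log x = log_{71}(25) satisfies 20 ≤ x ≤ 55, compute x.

28

Compute 71^20 mod 223 = 143, then multiply by 71 repeatedly:
  71^20=143  71^21=118  71^22=127  71^23=97  71^24=197
  71^25=161  71^26=58  71^27=104  71^28=25
Found 25 at exponent 28.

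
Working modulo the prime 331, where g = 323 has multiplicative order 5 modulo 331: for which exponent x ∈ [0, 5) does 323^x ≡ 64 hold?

Successive powers of 323 modulo 331:
  323^0=1  323^1=323  323^2=64
So 323^2 ≡ 64 (mod 331), giving x = 2.

2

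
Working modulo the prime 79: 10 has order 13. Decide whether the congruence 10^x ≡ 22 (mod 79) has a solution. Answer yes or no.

yes

22 ∈ ⟨10⟩ iff 22^13 ≡ 1 (mod 79), since |⟨10⟩| = 13.
22^13 mod 79 = 1.
Since 1 = 1, 22 lies in the subgroup.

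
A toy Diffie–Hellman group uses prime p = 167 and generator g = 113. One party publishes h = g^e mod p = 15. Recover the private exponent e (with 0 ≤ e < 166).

Baby-step giant-step with m = ceil(sqrt(166)) = 13.
Baby table (113^j mod 167 for j=0..12):
  0:1  1:113  2:77  3:17  4:84  5:140  6:122  7:92
  8:42  9:70  10:61  11:46  12:21
Giant step factor: 113^(-13) ≡ 105 (mod 167).
Scan 15·105^i mod 167 for i = 0, 1, …:
  i=0: 15   i=1: 72   i=2: 45   i=3: 49
  i=4: 135   i=5: 147   i=6: 71   i=7: 107
  i=8: 46
Match at i=8, j=11: e = 8·13 + 11 = 115.

115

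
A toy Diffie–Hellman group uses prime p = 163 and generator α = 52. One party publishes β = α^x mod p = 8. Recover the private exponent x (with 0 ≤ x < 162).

159

Baby-step giant-step with m = ceil(sqrt(162)) = 13.
Baby table (52^j mod 163 for j=0..12):
  0:1  1:52  2:96  3:102  4:88  5:12  6:135  7:11
  8:83  9:78  10:144  11:153  12:132
Giant step factor: 52^(-13) ≡ 154 (mod 163).
Scan 8·154^i mod 163 for i = 0, 1, …:
  i=0: 8   i=1: 91   i=2: 159   i=3: 36
  i=4: 2   i=5: 145   i=6: 162   i=7: 9
  i=8: 82   i=9: 77   i=10: 122   i=11: 43
  i=12: 102
Match at i=12, j=3: x = 12·13 + 3 = 159.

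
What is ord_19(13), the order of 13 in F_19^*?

The order of 13 must divide p − 1 = 18 = 2 · 3^2.
Divisors: 1, 2, 3, 6, 9, 18.
Check each in increasing order: 13^1 ≡ 13;  13^2 ≡ 17;  13^3 ≡ 12;  13^6 ≡ 11;  13^9 ≡ 18;  13^18 ≡ 1.
Smallest exponent giving 1 is 18.

18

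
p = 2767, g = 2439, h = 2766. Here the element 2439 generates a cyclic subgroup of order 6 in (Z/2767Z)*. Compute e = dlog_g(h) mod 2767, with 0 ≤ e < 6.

3

Successive powers of 2439 modulo 2767:
  2439^0=1  2439^1=2439  2439^2=2438  2439^3=2766
So 2439^3 ≡ 2766 (mod 2767), giving e = 3.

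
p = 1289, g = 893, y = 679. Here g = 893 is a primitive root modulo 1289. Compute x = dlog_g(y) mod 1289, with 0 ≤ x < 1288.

253

Baby-step giant-step with m = ceil(sqrt(1288)) = 36.
Baby table (893^j mod 1289 for j=0..35):
  0:1  1:893  2:847  3:1017  4:725  5:347  6:511  7:17
  8:1002  9:220  10:532  11:724  12:743  13:953  14:289  15:277
  16:1162  17:21  18:707  19:1030  20:733  21:1046  22:842  23:419
  24:357  25:418  26:753  27:860  28:1025  29:135  30:678  31:913
  32:661  33:1200  34:441  35:668
Giant step factor: 893^(-36) ≡ 624 (mod 1289).
Scan 679·624^i mod 1289 for i = 0, 1, …:
  i=0: 679   i=1: 904   i=2: 803   i=3: 940
  i=4: 65   i=5: 601   i=6: 1214   i=7: 893
Match at i=7, j=1: x = 7·36 + 1 = 253.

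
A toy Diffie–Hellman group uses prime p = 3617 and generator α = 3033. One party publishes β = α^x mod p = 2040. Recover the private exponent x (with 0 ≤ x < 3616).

2048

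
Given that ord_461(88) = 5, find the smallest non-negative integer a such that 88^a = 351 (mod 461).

4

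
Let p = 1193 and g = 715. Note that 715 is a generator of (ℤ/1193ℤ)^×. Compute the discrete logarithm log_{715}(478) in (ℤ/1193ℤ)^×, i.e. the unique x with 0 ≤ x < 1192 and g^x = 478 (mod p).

597

Baby-step giant-step with m = ceil(sqrt(1192)) = 35.
Baby table (715^j mod 1193 for j=0..34):
  0:1  1:715  2:621  3:219  4:302  5:1190  6:241  7:523
  8:536  9:287  10:9  11:470  12:817  13:778  14:332  15:1166
  16:976  17:1128  18:52  19:197  20:81  21:651  22:195  23:1037
  24:602  25:950  26:433  27:608  28:468  29:580  30:729  31:1087
  32:562  33:982  34:646
Giant step factor: 715^(-35) ≡ 6 (mod 1193).
Scan 478·6^i mod 1193 for i = 0, 1, …:
  i=0: 478   i=1: 482   i=2: 506   i=3: 650
  i=4: 321   i=5: 733   i=6: 819   i=7: 142
  i=8: 852   i=9: 340     …   i=16: 700
  i=17: 621
Match at i=17, j=2: x = 17·35 + 2 = 597.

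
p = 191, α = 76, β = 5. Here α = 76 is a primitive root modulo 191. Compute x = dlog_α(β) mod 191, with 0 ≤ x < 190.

Baby-step giant-step with m = ceil(sqrt(190)) = 14.
Baby table (76^j mod 191 for j=0..13):
  0:1  1:76  2:46  3:58  4:15  5:185  6:117  7:106
  8:34  9:101  10:36  11:62  12:128  13:178
Giant step factor: 76^(-14) ≡ 81 (mod 191).
Scan 5·81^i mod 191 for i = 0, 1, …:
  i=0: 5   i=1: 23   i=2: 144   i=3: 13
  i=4: 98   i=5: 107   i=6: 72   i=7: 102
  i=8: 49   i=9: 149   i=10: 36
Match at i=10, j=10: x = 10·14 + 10 = 150.

150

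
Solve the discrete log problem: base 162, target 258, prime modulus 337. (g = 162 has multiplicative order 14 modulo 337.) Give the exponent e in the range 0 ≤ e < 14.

Successive powers of 162 modulo 337:
  162^0=1  162^1=162  162^2=295  162^3=273  162^4=79  162^5=329
  162^6=52  162^7=336  162^8=175  162^9=42  162^10=64  162^11=258
So 162^11 ≡ 258 (mod 337), giving e = 11.

11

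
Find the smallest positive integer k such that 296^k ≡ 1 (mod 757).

189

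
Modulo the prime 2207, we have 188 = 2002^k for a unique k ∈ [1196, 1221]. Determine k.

Compute 2002^1196 mod 2207 = 98, then multiply by 2002 repeatedly:
  2002^1196=98  2002^1197=1980  2002^1198=188
Found 188 at exponent 1198.

1198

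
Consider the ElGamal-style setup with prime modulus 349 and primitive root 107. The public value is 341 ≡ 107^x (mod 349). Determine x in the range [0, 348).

Baby-step giant-step with m = ceil(sqrt(348)) = 19.
Baby table (107^j mod 349 for j=0..18):
  0:1  1:107  2:281  3:53  4:87  5:235  6:17  7:74
  8:240  9:203  10:83  11:156  12:289  13:211  14:241  15:310
  16:15  17:209  18:27
Giant step factor: 107^(-19) ≡ 18 (mod 349).
Scan 341·18^i mod 349 for i = 0, 1, …:
  i=0: 341   i=1: 205   i=2: 200   i=3: 110
  i=4: 235
Match at i=4, j=5: x = 4·19 + 5 = 81.

81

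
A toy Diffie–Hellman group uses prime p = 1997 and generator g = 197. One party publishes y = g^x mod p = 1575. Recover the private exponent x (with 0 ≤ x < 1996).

996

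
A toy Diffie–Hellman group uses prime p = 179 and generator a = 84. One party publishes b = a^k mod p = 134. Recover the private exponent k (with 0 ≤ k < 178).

127

Baby-step giant-step with m = ceil(sqrt(178)) = 14.
Baby table (84^j mod 179 for j=0..13):
  0:1  1:84  2:75  3:35  4:76  5:119  6:151  7:154
  8:48  9:94  10:20  11:69  12:68  13:163
Giant step factor: 84^(-14) ≡ 59 (mod 179).
Scan 134·59^i mod 179 for i = 0, 1, …:
  i=0: 134   i=1: 30   i=2: 159   i=3: 73
  i=4: 11   i=5: 112   i=6: 164   i=7: 10
  i=8: 53   i=9: 84
Match at i=9, j=1: k = 9·14 + 1 = 127.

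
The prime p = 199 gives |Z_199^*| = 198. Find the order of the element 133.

198

The order of 133 must divide p − 1 = 198 = 2 · 3^2 · 11.
Divisors: 1, 2, 3, 6, 9, 11, 18, 22, 33, 66, 99, 198.
Check each in increasing order: 133^1 ≡ 133;  133^2 ≡ 177;  133^3 ≡ 59;  133^6 ≡ 98;  133^9 ≡ 11;  133^11 ≡ 156;  133^18 ≡ 121;  133^22 ≡ 58;  133^33 ≡ 93;  133^66 ≡ 92;  133^99 ≡ 198;  133^198 ≡ 1.
Smallest exponent giving 1 is 198.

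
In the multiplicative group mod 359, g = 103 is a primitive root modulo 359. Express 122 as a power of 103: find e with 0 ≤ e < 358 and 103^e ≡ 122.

357

Baby-step giant-step with m = ceil(sqrt(358)) = 19.
Baby table (103^j mod 359 for j=0..18):
  0:1  1:103  2:198  3:290  4:73  5:339  6:94  7:348
  8:303  9:335  10:41  11:274  12:220  13:43  14:121  15:257
  16:264  17:267  18:217
Giant step factor: 103^(-19) ≡ 166 (mod 359).
Scan 122·166^i mod 359 for i = 0, 1, …:
  i=0: 122   i=1: 148   i=2: 156   i=3: 48
  i=4: 70   i=5: 132   i=6: 13   i=7: 4
  i=8: 305   i=9: 11     …   i=17: 207
  i=18: 257
Match at i=18, j=15: e = 18·19 + 15 = 357.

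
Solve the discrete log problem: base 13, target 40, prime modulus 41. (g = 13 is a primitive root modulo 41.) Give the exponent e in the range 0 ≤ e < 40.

20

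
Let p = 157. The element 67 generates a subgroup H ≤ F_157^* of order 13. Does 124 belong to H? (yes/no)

no

124 ∈ ⟨67⟩ iff 124^13 ≡ 1 (mod 157), since |⟨67⟩| = 13.
124^13 mod 157 = 144.
Since 144 ≠ 1, 124 does not lie in the subgroup.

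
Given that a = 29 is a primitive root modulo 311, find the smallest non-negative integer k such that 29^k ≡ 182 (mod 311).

302

Baby-step giant-step with m = ceil(sqrt(310)) = 18.
Baby table (29^j mod 311 for j=0..17):
  0:1  1:29  2:219  3:131  4:67  5:77  6:56  7:69
  8:135  9:183  10:20  11:269  12:26  13:132  14:96  15:296
  16:187  17:136
Giant step factor: 29^(-18) ≡ 289 (mod 311).
Scan 182·289^i mod 311 for i = 0, 1, …:
  i=0: 182   i=1: 39   i=2: 75   i=3: 216
  i=4: 224   i=5: 48   i=6: 188   i=7: 218
  i=8: 180   i=9: 83     …   i=15: 137
  i=16: 96
Match at i=16, j=14: k = 16·18 + 14 = 302.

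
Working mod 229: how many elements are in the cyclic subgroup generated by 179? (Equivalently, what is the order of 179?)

The order of 179 must divide p − 1 = 228 = 2^2 · 3 · 19.
Divisors: 1, 2, 3, 4, 6, 12, 19, 38, 57, 76, 114, 228.
Check each in increasing order: 179^1 ≡ 179;  179^2 ≡ 210;  179^3 ≡ 34;  179^4 ≡ 132;  179^6 ≡ 11;  179^12 ≡ 121;  179^19 ≡ 89;  179^38 ≡ 135;  179^57 ≡ 107;  179^76 ≡ 134;  179^114 ≡ 228;  179^228 ≡ 1.
Smallest exponent giving 1 is 228.

228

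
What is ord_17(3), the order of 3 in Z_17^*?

The order of 3 must divide p − 1 = 16 = 2^4.
Divisors: 1, 2, 4, 8, 16.
Check each in increasing order: 3^1 ≡ 3;  3^2 ≡ 9;  3^4 ≡ 13;  3^8 ≡ 16;  3^16 ≡ 1.
Smallest exponent giving 1 is 16.

16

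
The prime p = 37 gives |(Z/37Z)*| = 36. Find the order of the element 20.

The order of 20 must divide p − 1 = 36 = 2^2 · 3^2.
Divisors: 1, 2, 3, 4, 6, 9, 12, 18, 36.
Check each in increasing order: 20^1 ≡ 20;  20^2 ≡ 30;  20^3 ≡ 8;  20^4 ≡ 12;  20^6 ≡ 27;  20^9 ≡ 31;  20^12 ≡ 26;  20^18 ≡ 36;  20^36 ≡ 1.
Smallest exponent giving 1 is 36.

36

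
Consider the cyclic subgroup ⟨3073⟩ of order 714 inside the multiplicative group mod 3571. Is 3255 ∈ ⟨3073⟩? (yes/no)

no

3255 ∈ ⟨3073⟩ iff 3255^714 ≡ 1 (mod 3571), since |⟨3073⟩| = 714.
3255^714 mod 3571 = 1259.
Since 1259 ≠ 1, 3255 does not lie in the subgroup.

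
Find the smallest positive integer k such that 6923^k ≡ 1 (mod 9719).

The order of 6923 must divide p − 1 = 9718 = 2 · 43 · 113.
Divisors: 1, 2, 43, 86, 113, 226, 4859, 9718.
Check each in increasing order: 6923^1 ≡ 6923;  6923^2 ≡ 3540;  6923^43 ≡ 2149;  6923^86 ≡ 1676;  6923^113 ≡ 8;  6923^226 ≡ 64;  6923^4859 ≡ 1.
Smallest exponent giving 1 is 4859.

4859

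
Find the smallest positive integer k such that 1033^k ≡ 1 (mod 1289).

The order of 1033 must divide p − 1 = 1288 = 2^3 · 7 · 23.
Divisors: 1, 2, 4, 7, 8, 14, 23, 28, 46, 56, 92, 161, 184, 322, 644, 1288.
Check each in increasing order: 1033^1 ≡ 1033;  1033^2 ≡ 1086;  1033^4 ≡ 1250;  1033^7 ≡ 845;  1033^8 ≡ 232;  1033^14 ≡ 1208;  1033^23 ≡ 204;  1033^28 ≡ 116;  1033^46 ≡ 368;  1033^56 ≡ 566;  1033^92 ≡ 79;  1033^161 ≡ 1288;  1033^184 ≡ 1085;  1033^322 ≡ 1.
Smallest exponent giving 1 is 322.

322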